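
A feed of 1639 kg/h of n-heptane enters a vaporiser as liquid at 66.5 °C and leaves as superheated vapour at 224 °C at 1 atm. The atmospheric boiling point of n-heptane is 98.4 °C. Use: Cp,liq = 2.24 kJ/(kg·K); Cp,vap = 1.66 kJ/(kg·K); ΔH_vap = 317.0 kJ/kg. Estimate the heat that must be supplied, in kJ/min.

liquid 66.5→98.4 °C: 71.456 kJ/kg
vaporisation at 98.4 °C: 317 kJ/kg
vapour 98.4→224 °C: 208.5 kJ/kg
Δh = 71.456 + 317 + 208.5 = 596.95 kJ/kg
Q = ṁ·Δh = 1639 kg/h × 596.95 kJ/kg = 978400 kJ/h
|Q| = 271.78 kW = 16307 kJ/min

Q = 16300 kJ/min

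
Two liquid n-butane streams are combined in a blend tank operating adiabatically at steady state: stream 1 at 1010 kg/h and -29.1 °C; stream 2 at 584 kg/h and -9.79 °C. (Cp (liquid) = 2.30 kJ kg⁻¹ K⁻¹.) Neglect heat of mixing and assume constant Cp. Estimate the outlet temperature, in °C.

No heat crosses the boundary, so H_out = H_in.
T_out = Σ ṁᵢCp,ᵢTᵢ / Σ ṁᵢCp,ᵢ
      = -80749 / 3666.2 = -22.025 °C

T_out = -22.0 °C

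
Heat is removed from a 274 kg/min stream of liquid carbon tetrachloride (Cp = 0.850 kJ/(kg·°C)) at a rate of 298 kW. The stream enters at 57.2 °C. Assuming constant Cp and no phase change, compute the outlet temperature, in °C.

Q = 298 kW = 17880 kJ/min
ΔT = Q/(ṁ·Cp) = 17880/(274×0.850) = 76.771 K
T_out = 57.2 − 76.771 = -19.571 °C

T_out = -19.6 °C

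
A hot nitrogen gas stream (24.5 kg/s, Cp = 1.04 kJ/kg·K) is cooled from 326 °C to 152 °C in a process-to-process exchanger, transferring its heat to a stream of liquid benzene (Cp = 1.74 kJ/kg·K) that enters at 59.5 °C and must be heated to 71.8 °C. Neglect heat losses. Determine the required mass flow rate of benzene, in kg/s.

Heat released by hot stream: Q = 24.5 × 1.04 × (326 − 152) = 4433.5 kJ/s
Energy balance on cold side (adiabatic exchanger): Q = ṁ_c·Cp_c·(T_c,out − T_c,in)
ṁ_c = 4433.5 / [1.74 × (71.8 − 59.5)] = 207.15 kg/s

ṁ_c = 207 kg/s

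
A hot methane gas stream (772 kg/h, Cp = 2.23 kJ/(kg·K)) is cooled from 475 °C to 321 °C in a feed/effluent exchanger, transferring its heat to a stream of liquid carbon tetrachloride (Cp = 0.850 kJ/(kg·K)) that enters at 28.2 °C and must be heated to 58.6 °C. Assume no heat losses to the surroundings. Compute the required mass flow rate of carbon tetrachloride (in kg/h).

Heat released by hot stream: Q = 772 × 2.23 × (475 − 321) = 265120 kJ/h
Energy balance on cold side (adiabatic exchanger): Q = ṁ_c·Cp_c·(T_c,out − T_c,in)
ṁ_c = 265120 / [0.850 × (58.6 − 28.2)] = 10260 kg/h

ṁ_c = 10300 kg/h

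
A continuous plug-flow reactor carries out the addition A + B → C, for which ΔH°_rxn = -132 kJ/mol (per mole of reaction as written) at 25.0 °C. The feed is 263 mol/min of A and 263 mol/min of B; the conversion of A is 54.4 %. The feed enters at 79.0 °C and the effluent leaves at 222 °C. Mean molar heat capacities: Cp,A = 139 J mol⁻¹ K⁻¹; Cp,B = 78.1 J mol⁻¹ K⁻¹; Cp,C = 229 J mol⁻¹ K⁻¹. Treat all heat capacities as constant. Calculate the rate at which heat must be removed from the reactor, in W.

Q_out = 173000 W

Extent of reaction ξ = 0.544 × 263 = 143.07 mol/min
Reaction term: ξ·ΔH°_rxn = 143.07 × -132 = -18886 kJ/min
Sensible, feed 79.0→25 °C: -3083.3 kJ/min
Outlet flows (mol/min): A 119.93, B 119.93, C 143.07
Sensible, products 25→222 °C: 11584 kJ/min
Q = ΔH = -10385 kJ/min = -173.09 kW
Heat removed = 173090 W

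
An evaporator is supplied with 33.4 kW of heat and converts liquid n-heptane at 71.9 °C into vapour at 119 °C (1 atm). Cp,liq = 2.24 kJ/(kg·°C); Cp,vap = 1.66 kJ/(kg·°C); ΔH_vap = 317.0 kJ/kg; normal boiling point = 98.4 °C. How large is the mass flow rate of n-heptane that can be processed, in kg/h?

Δh = 2.24×(98.4−71.9) + 317.0 + 1.66×(119−98.4) = 410.56 kJ/kg
Q = 33.4 kW = 33.4 kJ/s = 120240 kJ/h
ṁ = Q/Δh = 120240 / 410.56 = 292.87 kg/h

ṁ = 293 kg/h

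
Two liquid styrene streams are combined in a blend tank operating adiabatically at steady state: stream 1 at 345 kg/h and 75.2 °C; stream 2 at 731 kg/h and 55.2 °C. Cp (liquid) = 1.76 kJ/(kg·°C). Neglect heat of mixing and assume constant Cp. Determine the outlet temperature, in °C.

Adiabatic, steady state ⇒ Σ ṁᵢCp,ᵢ(T_out − Tᵢ) = 0
Σ ṁᵢCp,ᵢTᵢ = 345×1.76×75.2 + 731×1.76×55.2 = 116680
Σ ṁᵢCp,ᵢ = 345×1.76 + 731×1.76 = 1893.8
T_out = 116680 / 1893.8 = 61.613 °C

T_out = 61.6 °C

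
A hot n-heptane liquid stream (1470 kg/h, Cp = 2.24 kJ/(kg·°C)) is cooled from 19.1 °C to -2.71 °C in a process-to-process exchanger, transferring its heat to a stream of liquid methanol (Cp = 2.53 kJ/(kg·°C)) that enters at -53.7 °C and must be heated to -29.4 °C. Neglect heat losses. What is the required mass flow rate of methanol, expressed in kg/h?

ṁ_c = 1170 kg/h

Heat released by hot stream: Q = 1470 × 2.24 × (19.1 − -2.71) = 71816 kJ/h
Energy balance on cold side (adiabatic exchanger): Q = ṁ_c·Cp_c·(T_c,out − T_c,in)
ṁ_c = 71816 / [2.53 × (-29.4 − -53.7)] = 1168.1 kg/h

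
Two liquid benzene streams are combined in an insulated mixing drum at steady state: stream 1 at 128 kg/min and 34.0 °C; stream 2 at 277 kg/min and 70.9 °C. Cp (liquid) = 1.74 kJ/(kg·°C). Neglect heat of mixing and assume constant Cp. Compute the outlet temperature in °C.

Adiabatic, steady state ⇒ Σ ṁᵢCp,ᵢ(T_out − Tᵢ) = 0
T_out = Σ ṁᵢCp,ᵢTᵢ / Σ ṁᵢCp,ᵢ
      = 41745 / 704.7 = 59.238 °C

T_out = 59.2 °C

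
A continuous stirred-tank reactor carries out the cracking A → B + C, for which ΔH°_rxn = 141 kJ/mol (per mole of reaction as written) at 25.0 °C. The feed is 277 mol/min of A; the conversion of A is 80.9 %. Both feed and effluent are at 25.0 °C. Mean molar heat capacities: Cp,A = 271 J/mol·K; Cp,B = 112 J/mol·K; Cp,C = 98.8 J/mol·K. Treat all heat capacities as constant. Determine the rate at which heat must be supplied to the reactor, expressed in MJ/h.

Extent of reaction ξ = 0.809 × 277 = 224.09 mol/min
Reaction term: ξ·ΔH°_rxn = 224.09 × 141 = 31597 kJ/min
Q = ΔH = 31597 kJ/min = 526.62 kW
Heat supplied = 1895.8 MJ/h

Q_in = 1900 MJ/h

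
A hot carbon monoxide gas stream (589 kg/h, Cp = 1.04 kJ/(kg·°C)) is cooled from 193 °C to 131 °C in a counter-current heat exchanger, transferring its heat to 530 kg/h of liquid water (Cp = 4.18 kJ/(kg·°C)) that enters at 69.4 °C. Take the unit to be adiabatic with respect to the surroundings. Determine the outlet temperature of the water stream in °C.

T_c,out = 86.5 °C

Heat released by hot stream: Q = 589 × 1.04 × (193 − 131) = 37979 kJ/h
Energy balance on cold side (adiabatic exchanger): Q = ṁ_c·Cp_c·(T_c,out − T_c,in)
T_c,out = 69.4 + 37979/(530 × 4.18) = 86.543 °C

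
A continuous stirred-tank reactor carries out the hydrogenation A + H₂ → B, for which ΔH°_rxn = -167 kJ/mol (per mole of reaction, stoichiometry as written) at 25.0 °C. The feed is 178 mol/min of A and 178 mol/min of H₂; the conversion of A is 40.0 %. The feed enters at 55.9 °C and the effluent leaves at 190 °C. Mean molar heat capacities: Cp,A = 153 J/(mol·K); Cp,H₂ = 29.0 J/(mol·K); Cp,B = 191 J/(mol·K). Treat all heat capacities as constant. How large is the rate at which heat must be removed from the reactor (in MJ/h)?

Q_out = 446 MJ/h

Extent of reaction ξ = 0.400 × 178 = 71.2 mol/min
Reaction term: ξ·ΔH°_rxn = 71.2 × -167 = -11890 kJ/min
Sensible, feed 55.9→25 °C: -1001 kJ/min
Outlet flows (mol/min): A 106.8, H₂ 106.8, B 71.2
Sensible, products 25→190 °C: 5451.1 kJ/min
Q = ΔH = -7440.4 kJ/min = -124.01 kW
Heat removed = 446.42 MJ/h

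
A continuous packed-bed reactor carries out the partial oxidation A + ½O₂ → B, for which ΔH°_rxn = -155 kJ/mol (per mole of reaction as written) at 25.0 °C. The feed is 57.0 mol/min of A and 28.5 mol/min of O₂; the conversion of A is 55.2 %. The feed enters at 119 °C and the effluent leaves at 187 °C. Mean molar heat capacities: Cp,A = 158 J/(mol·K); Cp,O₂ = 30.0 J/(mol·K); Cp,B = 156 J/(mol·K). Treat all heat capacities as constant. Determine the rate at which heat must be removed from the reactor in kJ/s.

Extent of reaction ξ = 0.552 × 57.0 = 31.464 mol/min
Reaction term: ξ·ΔH°_rxn = 31.464 × -155 = -4876.9 kJ/min
Sensible, feed 119→25 °C: -926.93 kJ/min
Outlet flows (mol/min): A 25.536, O₂ 12.768, B 31.464
Sensible, products 25→187 °C: 1510.8 kJ/min
Q = ΔH = -4293 kJ/min = -71.55 kW
Heat removed = 71.55 kJ/s

Q_out = 71.6 kJ/s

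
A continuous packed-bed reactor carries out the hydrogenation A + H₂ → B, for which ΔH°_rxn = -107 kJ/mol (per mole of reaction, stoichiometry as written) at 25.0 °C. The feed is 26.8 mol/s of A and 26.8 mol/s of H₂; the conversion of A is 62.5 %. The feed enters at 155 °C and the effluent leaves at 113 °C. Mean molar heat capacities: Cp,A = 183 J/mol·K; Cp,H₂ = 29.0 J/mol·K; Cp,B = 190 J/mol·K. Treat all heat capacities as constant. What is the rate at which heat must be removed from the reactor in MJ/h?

Q_out = 7430 MJ/h

Extent of reaction ξ = 0.625 × 26.8 = 16.75 mol/s
Reaction term: ξ·ΔH°_rxn = 16.75 × -107 = -1792.2 kJ/s
Sensible, feed 155→25 °C: -738.61 kJ/s
Outlet flows (mol/s): A 10.05, H₂ 10.05, B 16.75
Sensible, products 25→113 °C: 467.55 kJ/s
Q = ΔH = -2063.3 kJ/s = -2063.3 kW
Heat removed = 7427.9 MJ/h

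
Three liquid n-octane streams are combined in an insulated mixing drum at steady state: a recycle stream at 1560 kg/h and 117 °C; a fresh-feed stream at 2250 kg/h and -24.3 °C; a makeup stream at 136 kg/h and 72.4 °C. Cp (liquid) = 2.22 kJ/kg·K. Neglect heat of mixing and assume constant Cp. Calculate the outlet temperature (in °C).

Energy balance with Q = 0: Σ ṁᵢCp,ᵢ(T_out − Tᵢ) = 0
Σ ṁᵢCp,ᵢTᵢ = 1560×2.22×117 + 2250×2.22×-24.3 + 136×2.22×72.4 = 305670
Σ ṁᵢCp,ᵢ = 1560×2.22 + 2250×2.22 + 136×2.22 = 8760.1
T_out = 305670 / 8760.1 = 34.894 °C

T_out = 34.9 °C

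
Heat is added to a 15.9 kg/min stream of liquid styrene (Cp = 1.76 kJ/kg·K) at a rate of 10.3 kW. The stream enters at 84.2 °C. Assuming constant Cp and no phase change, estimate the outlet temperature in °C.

T_out = 106 °C

Q = 10.3 kW = 618 kJ/min
ΔT = Q/(ṁ·Cp) = 618/(15.9×1.76) = 22.084 K
T_out = 84.2 + 22.084 = 106.28 °C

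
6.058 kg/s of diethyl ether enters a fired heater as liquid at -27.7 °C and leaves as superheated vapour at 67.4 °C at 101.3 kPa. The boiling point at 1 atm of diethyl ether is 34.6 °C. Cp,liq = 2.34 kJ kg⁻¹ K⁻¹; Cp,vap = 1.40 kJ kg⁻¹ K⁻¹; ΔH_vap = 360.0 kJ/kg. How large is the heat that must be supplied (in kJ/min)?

Q = 201000 kJ/min

liquid -27.7→34.6 °C: 145.78 kJ/kg
vaporisation at 34.6 °C: 360 kJ/kg
vapour 34.6→67.4 °C: 45.92 kJ/kg
Δh = 145.78 + 360 + 45.92 = 551.7 kJ/kg
Q = ṁ·Δh = 6.058 kg/s × 551.7 kJ/kg = 3342.2 kJ/s
|Q| = 3342.2 kW = 200530 kJ/min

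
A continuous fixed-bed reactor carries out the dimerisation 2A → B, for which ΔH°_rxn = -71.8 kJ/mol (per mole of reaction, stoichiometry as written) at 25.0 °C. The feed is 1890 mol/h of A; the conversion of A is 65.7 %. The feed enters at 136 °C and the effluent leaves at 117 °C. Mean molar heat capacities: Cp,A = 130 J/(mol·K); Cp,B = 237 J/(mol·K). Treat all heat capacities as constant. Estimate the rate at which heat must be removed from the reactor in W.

Extent of reaction ξ = 0.657 × 1890 / 2 = 620.87 mol/h
Reaction term: ξ·ΔH°_rxn = 620.87 × -71.8 = -44578 kJ/h
Sensible, feed 136→25 °C: -27273 kJ/h
Outlet flows (mol/h): A 648.27, B 620.87
Sensible, products 25→117 °C: 21291 kJ/h
Q = ΔH = -50560 kJ/h = -14.044 kW
Heat removed = 14044 W

Q_out = 14000 W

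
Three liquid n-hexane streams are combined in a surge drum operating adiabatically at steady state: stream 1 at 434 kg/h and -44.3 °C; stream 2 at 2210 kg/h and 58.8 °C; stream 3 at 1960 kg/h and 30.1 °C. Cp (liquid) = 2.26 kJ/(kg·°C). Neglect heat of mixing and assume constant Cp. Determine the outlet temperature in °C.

Adiabatic, steady state ⇒ Σ ṁᵢCp,ᵢ(T_out − Tᵢ) = 0
T_out = Σ ṁᵢCp,ᵢTᵢ / Σ ṁᵢCp,ᵢ
      = 383560 / 10405 = 36.863 °C

T_out = 36.9 °C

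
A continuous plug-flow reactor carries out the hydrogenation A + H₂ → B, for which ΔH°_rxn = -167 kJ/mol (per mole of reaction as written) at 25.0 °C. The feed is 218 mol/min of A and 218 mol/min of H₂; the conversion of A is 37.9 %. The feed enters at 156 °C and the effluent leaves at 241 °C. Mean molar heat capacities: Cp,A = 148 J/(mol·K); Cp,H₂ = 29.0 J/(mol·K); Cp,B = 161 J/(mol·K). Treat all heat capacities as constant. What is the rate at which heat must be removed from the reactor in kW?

Extent of reaction ξ = 0.379 × 218 = 82.622 mol/min
Reaction term: ξ·ΔH°_rxn = 82.622 × -167 = -13798 kJ/min
Sensible, feed 156→25 °C: -5054.8 kJ/min
Outlet flows (mol/min): A 135.38, H₂ 135.38, B 82.622
Sensible, products 25→241 °C: 8049 kJ/min
Q = ΔH = -10804 kJ/min = -180.06 kW
Heat removed = 180.06 kW

Q_out = 180 kW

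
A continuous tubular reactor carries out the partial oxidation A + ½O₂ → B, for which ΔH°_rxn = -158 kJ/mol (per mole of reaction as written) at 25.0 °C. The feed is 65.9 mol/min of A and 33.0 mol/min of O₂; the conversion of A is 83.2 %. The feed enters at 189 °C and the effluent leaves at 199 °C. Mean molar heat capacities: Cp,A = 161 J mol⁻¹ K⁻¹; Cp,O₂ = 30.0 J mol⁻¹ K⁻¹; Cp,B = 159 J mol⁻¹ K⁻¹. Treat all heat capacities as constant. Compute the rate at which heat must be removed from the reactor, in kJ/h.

Q_out = 523000 kJ/h

Extent of reaction ξ = 0.832 × 65.9 = 54.829 mol/min
Reaction term: ξ·ΔH°_rxn = 54.829 × -158 = -8663 kJ/min
Sensible, feed 189→25 °C: -1902.4 kJ/min
Outlet flows (mol/min): A 11.071, O₂ 5.5856, B 54.829
Sensible, products 25→199 °C: 1856.2 kJ/min
Q = ΔH = -8709.1 kJ/min = -145.15 kW
Heat removed = 522550 kJ/h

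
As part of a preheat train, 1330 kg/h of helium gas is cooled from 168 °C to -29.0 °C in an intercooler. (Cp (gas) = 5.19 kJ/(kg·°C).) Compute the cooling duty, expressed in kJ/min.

Q_c = 22700 kJ/min

Q = ṁ·Cp·ΔT = 1330 × 5.19 × (-29.0 − 168) = -1.3598e+06 kJ/h
Converting: 1.3598e+06 / 3600 s = 377.73 kW
Cooling duty = 22664 kJ/min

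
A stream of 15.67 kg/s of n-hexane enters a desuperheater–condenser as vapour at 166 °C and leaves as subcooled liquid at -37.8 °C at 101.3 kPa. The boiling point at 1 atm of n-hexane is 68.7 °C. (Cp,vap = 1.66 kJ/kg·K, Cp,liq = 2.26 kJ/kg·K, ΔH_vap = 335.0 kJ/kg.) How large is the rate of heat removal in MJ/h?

Q_c = 41600 MJ/h

vapour 166→68.7 °C: -161.52 kJ/kg
condensation at 68.7 °C: -335 kJ/kg
liquid 68.7→-37.8 °C: -240.69 kJ/kg
Δh = -161.52 + -335 + -240.69 = -737.21 kJ/kg
Q = ṁ·Δh = 15.67 kg/s × -737.21 kJ/kg = -11552 kJ/s
|Q| = 11552 kW = 41587 MJ/h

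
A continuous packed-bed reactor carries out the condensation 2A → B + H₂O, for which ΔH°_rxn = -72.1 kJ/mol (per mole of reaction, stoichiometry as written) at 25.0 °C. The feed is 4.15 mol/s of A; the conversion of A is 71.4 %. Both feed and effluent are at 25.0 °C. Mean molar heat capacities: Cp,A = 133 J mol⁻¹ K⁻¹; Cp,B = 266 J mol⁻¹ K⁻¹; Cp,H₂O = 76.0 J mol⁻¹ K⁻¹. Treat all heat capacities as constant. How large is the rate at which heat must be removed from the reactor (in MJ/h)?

Q_out = 385 MJ/h

Extent of reaction ξ = 0.714 × 4.15 / 2 = 1.4816 mol/s
Reaction term: ξ·ΔH°_rxn = 1.4816 × -72.1 = -106.82 kJ/s
Q = ΔH = -106.82 kJ/s = -106.82 kW
Heat removed = 384.55 MJ/h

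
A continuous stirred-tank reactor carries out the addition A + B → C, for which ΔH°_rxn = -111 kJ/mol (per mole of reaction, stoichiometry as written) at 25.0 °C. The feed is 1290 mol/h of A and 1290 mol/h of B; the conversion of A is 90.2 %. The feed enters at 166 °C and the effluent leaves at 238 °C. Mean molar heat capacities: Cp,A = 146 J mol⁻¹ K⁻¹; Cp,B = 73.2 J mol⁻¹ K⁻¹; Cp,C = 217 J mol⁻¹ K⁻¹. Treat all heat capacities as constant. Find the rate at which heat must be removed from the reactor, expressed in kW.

Q_out = 30.4 kW

Extent of reaction ξ = 0.902 × 1290 = 1163.6 mol/h
Reaction term: ξ·ΔH°_rxn = 1163.6 × -111 = -129160 kJ/h
Sensible, feed 166→25 °C: -39870 kJ/h
Outlet flows (mol/h): A 126.42, B 126.42, C 1163.6
Sensible, products 25→238 °C: 59684 kJ/h
Q = ΔH = -109340 kJ/h = -30.373 kW
Heat removed = 30.373 kW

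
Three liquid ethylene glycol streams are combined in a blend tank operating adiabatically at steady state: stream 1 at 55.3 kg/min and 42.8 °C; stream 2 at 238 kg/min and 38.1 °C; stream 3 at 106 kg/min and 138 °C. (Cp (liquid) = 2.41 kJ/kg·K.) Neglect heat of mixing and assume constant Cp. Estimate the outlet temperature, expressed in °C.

No heat crosses the boundary, so H_out = H_in.
T_out = Σ ṁᵢCp,ᵢTᵢ / Σ ṁᵢCp,ᵢ
      = 62811 / 962.31 = 65.271 °C

T_out = 65.3 °C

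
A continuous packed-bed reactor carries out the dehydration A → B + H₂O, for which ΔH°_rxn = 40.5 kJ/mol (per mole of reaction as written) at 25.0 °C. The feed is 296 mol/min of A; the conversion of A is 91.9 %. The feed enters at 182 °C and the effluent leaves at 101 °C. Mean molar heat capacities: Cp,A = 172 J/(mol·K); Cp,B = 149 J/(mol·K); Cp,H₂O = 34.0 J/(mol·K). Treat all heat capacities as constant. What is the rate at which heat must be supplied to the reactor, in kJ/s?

Extent of reaction ξ = 0.919 × 296 = 272.02 mol/min
Reaction term: ξ·ΔH°_rxn = 272.02 × 40.5 = 11017 kJ/min
Sensible, feed 182→25 °C: -7993.2 kJ/min
Outlet flows (mol/min): A 23.976, B 272.02, H₂O 272.02
Sensible, products 25→101 °C: 4096.7 kJ/min
Q = ΔH = 7120.5 kJ/min = 118.68 kW
Heat supplied = 118.68 kJ/s

Q_in = 119 kJ/s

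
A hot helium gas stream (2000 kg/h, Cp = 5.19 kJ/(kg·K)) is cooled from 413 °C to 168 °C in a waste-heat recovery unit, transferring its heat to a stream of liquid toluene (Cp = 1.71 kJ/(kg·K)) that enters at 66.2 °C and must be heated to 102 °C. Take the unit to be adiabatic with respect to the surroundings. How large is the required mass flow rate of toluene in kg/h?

ṁ_c = 41500 kg/h

Heat released by hot stream: Q = 2000 × 5.19 × (413 − 168) = 2.5431e+06 kJ/h
Energy balance on cold side (adiabatic exchanger): Q = ṁ_c·Cp_c·(T_c,out − T_c,in)
ṁ_c = 2.5431e+06 / [1.71 × (102 − 66.2)] = 41542 kg/h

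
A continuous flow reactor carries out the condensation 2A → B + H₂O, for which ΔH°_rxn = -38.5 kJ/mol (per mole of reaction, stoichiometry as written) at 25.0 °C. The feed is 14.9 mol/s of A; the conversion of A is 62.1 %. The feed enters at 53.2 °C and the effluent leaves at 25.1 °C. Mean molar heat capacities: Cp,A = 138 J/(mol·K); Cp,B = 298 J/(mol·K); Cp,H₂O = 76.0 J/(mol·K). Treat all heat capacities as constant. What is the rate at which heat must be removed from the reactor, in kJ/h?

Q_out = 849000 kJ/h

Extent of reaction ξ = 0.621 × 14.9 / 2 = 4.6265 mol/s
Reaction term: ξ·ΔH°_rxn = 4.6265 × -38.5 = -178.12 kJ/s
Sensible, feed 53.2→25 °C: -57.985 kJ/s
Outlet flows (mol/s): A 5.6471, B 4.6265, H₂O 4.6265
Sensible, products 25→25.1 °C: 0.25096 kJ/s
Q = ΔH = -235.85 kJ/s = -235.85 kW
Heat removed = 849070 kJ/h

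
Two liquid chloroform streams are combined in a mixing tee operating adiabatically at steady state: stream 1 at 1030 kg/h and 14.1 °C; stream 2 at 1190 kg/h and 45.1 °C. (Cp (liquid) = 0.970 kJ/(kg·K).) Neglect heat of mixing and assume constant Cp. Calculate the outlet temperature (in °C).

Adiabatic, steady state ⇒ Σ ṁᵢCp,ᵢ(T_out − Tᵢ) = 0
Σ ṁᵢCp,ᵢTᵢ = 1030×0.970×14.1 + 1190×0.970×45.1 = 66146
Σ ṁᵢCp,ᵢ = 1030×0.970 + 1190×0.970 = 2153.4
T_out = 66146 / 2153.4 = 30.717 °C

T_out = 30.7 °C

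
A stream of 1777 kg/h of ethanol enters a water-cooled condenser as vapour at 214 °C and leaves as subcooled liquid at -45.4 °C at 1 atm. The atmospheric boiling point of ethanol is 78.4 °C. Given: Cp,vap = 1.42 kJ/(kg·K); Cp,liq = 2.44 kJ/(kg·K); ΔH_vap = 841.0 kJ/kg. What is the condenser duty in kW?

Q_c = 659 kW

vapour 214→78.4 °C: -192.55 kJ/kg
condensation at 78.4 °C: -841 kJ/kg
liquid 78.4→-45.4 °C: -302.07 kJ/kg
Δh = -192.55 + -841 + -302.07 = -1335.6 kJ/kg
Q = ṁ·Δh = 1777 kg/h × -1335.6 kJ/kg = -2.3734e+06 kJ/h
|Q| = 659.28 kW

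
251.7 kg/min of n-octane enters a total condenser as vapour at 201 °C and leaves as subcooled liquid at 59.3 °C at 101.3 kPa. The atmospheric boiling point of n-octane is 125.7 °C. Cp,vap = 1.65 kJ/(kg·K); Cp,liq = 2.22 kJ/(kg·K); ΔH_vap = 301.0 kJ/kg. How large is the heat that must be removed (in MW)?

vapour 201→125.7 °C: -124.24 kJ/kg
condensation at 125.7 °C: -301 kJ/kg
liquid 125.7→59.3 °C: -147.41 kJ/kg
Δh = -124.24 + -301 + -147.41 = -572.65 kJ/kg
Q = ṁ·Δh = 251.7 kg/min × -572.65 kJ/kg = -144140 kJ/min
|Q| = 2402.3 kW = 2.4023 MW

Q_c = 2.40 MW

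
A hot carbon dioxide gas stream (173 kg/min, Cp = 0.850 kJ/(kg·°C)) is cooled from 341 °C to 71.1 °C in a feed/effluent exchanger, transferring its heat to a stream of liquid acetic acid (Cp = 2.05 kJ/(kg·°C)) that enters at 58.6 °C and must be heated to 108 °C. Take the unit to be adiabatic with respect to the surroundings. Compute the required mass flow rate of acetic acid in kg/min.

Heat released by hot stream: Q = 173 × 0.850 × (341 − 71.1) = 39689 kJ/min
Energy balance on cold side (adiabatic exchanger): Q = ṁ_c·Cp_c·(T_c,out − T_c,in)
ṁ_c = 39689 / [2.05 × (108 − 58.6)] = 391.91 kg/min

ṁ_c = 392 kg/min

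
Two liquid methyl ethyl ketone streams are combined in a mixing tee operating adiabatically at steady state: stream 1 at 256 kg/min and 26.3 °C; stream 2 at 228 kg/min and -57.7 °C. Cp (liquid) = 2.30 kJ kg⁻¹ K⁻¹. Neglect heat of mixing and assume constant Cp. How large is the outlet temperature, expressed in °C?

T_out = -13.3 °C

No heat crosses the boundary, so H_out = H_in.
T_out = Σ ṁᵢCp,ᵢTᵢ / Σ ṁᵢCp,ᵢ
      = -14772 / 1113.2 = -13.27 °C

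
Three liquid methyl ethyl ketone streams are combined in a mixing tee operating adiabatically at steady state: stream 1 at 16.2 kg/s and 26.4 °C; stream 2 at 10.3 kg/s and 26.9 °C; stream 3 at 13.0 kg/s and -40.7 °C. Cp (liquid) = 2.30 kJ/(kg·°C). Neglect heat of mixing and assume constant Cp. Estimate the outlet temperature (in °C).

T_out = 4.45 °C

Adiabatic, steady state ⇒ Σ ṁᵢCp,ᵢ(T_out − Tᵢ) = 0
T_out = Σ ṁᵢCp,ᵢTᵢ / Σ ṁᵢCp,ᵢ
      = 403.99 / 90.85 = 4.4468 °C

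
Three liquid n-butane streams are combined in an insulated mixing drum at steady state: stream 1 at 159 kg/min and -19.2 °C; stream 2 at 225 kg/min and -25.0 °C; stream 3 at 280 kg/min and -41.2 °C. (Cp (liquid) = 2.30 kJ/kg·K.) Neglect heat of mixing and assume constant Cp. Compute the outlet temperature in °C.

No heat crosses the boundary, so H_out = H_in.
Σ ṁᵢCp,ᵢTᵢ = 159×2.30×-19.2 + 225×2.30×-25.0 + 280×2.30×-41.2 = -46492
Σ ṁᵢCp,ᵢ = 159×2.30 + 225×2.30 + 280×2.30 = 1527.2
T_out = -46492 / 1527.2 = -30.442 °C

T_out = -30.4 °C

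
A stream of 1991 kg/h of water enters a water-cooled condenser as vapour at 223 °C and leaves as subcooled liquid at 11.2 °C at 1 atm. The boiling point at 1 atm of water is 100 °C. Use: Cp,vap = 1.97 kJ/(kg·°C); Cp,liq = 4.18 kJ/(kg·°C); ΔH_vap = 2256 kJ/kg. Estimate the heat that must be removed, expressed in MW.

Q_c = 1.59 MW

vapour 223→100 °C: -242.31 kJ/kg
condensation at 100 °C: -2256 kJ/kg
liquid 100→11.2 °C: -371.18 kJ/kg
Δh = -242.31 + -2256 + -371.18 = -2869.5 kJ/kg
Q = ṁ·Δh = 1991 kg/h × -2869.5 kJ/kg = -5.7132e+06 kJ/h
|Q| = 1587 kW = 1.587 MW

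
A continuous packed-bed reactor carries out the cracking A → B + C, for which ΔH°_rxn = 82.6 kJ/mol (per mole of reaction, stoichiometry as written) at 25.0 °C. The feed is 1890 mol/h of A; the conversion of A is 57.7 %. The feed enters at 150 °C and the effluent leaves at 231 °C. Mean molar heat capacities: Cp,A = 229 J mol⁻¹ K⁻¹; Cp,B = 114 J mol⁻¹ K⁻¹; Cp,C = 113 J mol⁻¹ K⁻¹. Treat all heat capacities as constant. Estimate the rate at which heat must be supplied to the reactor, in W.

Extent of reaction ξ = 0.577 × 1890 = 1090.5 mol/h
Reaction term: ξ·ΔH°_rxn = 1090.5 × 82.6 = 90078 kJ/h
Sensible, feed 150→25 °C: -54101 kJ/h
Outlet flows (mol/h): A 799.47, B 1090.5, C 1090.5
Sensible, products 25→231 °C: 88710 kJ/h
Q = ΔH = 124690 kJ/h = 34.635 kW
Heat supplied = 34635 W

Q_in = 34600 W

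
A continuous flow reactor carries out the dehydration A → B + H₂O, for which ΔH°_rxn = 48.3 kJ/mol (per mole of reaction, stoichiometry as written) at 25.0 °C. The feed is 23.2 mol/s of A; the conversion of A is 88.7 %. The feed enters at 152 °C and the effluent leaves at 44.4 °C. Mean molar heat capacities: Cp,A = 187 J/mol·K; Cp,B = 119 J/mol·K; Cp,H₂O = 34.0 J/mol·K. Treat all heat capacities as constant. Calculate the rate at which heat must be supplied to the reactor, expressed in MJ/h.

Q_in = 1850 MJ/h

Extent of reaction ξ = 0.887 × 23.2 = 20.578 mol/s
Reaction term: ξ·ΔH°_rxn = 20.578 × 48.3 = 993.94 kJ/s
Sensible, feed 152→25 °C: -550.98 kJ/s
Outlet flows (mol/s): A 2.6216, B 20.578, H₂O 20.578
Sensible, products 25→44.4 °C: 70.591 kJ/s
Q = ΔH = 513.55 kJ/s = 513.55 kW
Heat supplied = 1848.8 MJ/h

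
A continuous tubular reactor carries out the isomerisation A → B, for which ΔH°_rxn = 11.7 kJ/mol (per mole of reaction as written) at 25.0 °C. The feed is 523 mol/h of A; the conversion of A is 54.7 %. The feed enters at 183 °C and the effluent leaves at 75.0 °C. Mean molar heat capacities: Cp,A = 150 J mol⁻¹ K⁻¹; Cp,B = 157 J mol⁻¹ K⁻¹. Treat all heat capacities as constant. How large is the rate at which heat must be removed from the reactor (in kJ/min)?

Q_out = 83.8 kJ/min

Extent of reaction ξ = 0.547 × 523 = 286.08 mol/h
Reaction term: ξ·ΔH°_rxn = 286.08 × 11.7 = 3347.1 kJ/h
Sensible, feed 183→25 °C: -12395 kJ/h
Outlet flows (mol/h): A 236.92, B 286.08
Sensible, products 25→75.0 °C: 4022.6 kJ/h
Q = ΔH = -5025.3 kJ/h = -1.3959 kW
Heat removed = 83.755 kJ/min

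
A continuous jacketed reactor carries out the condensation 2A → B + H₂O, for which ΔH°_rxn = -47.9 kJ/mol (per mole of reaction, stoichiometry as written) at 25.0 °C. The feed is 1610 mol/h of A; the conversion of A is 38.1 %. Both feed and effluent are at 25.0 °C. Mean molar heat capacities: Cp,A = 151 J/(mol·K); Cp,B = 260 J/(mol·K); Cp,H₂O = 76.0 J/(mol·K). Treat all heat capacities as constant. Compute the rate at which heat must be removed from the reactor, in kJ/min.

Q_out = 245 kJ/min

Extent of reaction ξ = 0.381 × 1610 / 2 = 306.7 mol/h
Reaction term: ξ·ΔH°_rxn = 306.7 × -47.9 = -14691 kJ/h
Q = ΔH = -14691 kJ/h = -4.0809 kW
Heat removed = 244.85 kJ/min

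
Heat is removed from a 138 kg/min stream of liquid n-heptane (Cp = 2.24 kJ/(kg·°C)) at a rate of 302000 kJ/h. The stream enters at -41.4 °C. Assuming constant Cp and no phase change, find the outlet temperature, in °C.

T_out = -57.7 °C

Q = 302000 kJ/h = 5033.3 kJ/min
ΔT = Q/(ṁ·Cp) = 5033.3/(138×2.24) = 16.283 K
T_out = -41.4 − 16.283 = -57.683 °C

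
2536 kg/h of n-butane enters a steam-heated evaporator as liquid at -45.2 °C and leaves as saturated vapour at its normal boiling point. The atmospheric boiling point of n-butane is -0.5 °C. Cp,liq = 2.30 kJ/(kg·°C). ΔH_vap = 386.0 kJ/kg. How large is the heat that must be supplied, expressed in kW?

liquid -45.2→-0.5 °C: 102.81 kJ/kg
vaporisation at -0.5 °C: 386 kJ/kg
Δh = 102.81 + 386 = 488.81 kJ/kg
Q = ṁ·Δh = 2536 kg/h × 488.81 kJ/kg = 1.2396e+06 kJ/h
|Q| = 344.34 kW

Q = 344 kW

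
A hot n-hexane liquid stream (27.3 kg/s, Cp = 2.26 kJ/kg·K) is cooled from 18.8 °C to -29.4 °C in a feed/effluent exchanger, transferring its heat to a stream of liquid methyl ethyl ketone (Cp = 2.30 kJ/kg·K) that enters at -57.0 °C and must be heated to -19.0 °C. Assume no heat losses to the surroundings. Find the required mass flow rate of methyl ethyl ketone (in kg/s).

Heat released by hot stream: Q = 27.3 × 2.26 × (18.8 − -29.4) = 2973.8 kJ/s
Energy balance on cold side (adiabatic exchanger): Q = ṁ_c·Cp_c·(T_c,out − T_c,in)
ṁ_c = 2973.8 / [2.30 × (-19.0 − -57.0)] = 34.026 kg/s

ṁ_c = 34.0 kg/s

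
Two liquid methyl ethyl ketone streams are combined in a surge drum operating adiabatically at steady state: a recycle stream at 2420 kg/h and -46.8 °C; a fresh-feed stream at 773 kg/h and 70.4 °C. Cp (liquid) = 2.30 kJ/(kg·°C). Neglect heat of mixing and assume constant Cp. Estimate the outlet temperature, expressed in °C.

No heat crosses the boundary, so H_out = H_in.
T_out = Σ ṁᵢCp,ᵢTᵢ / Σ ṁᵢCp,ᵢ
      = -135320 / 7343.9 = -18.427 °C

T_out = -18.4 °C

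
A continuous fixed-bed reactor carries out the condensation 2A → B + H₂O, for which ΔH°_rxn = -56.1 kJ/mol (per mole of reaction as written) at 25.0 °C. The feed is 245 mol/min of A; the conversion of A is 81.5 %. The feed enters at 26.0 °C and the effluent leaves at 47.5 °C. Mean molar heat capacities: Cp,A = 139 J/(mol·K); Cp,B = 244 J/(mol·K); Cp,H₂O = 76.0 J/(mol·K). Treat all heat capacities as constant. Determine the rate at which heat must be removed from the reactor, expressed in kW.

Q_out = 79.6 kW

Extent of reaction ξ = 0.815 × 245 / 2 = 99.837 mol/min
Reaction term: ξ·ΔH°_rxn = 99.837 × -56.1 = -5600.9 kJ/min
Sensible, feed 26.0→25 °C: -34.055 kJ/min
Outlet flows (mol/min): A 45.325, B 99.837, H₂O 99.837
Sensible, products 25→47.5 °C: 860.58 kJ/min
Q = ΔH = -4774.4 kJ/min = -79.573 kW
Heat removed = 79.573 kW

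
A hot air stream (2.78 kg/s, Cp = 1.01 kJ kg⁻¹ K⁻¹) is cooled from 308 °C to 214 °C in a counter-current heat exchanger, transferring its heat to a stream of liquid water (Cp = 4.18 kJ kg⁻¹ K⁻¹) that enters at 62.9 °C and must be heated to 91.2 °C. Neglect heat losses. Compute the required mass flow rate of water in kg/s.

ṁ_c = 2.23 kg/s

Heat released by hot stream: Q = 2.78 × 1.01 × (308 − 214) = 263.93 kJ/s
Energy balance on cold side (adiabatic exchanger): Q = ṁ_c·Cp_c·(T_c,out − T_c,in)
ṁ_c = 263.93 / [4.18 × (91.2 − 62.9)] = 2.2312 kg/s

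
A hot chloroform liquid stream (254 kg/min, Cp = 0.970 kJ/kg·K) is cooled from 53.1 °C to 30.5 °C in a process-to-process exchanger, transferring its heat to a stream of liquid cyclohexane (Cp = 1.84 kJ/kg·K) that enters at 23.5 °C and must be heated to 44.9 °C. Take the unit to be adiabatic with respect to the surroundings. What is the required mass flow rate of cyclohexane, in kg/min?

ṁ_c = 141 kg/min

Heat released by hot stream: Q = 254 × 0.970 × (53.1 − 30.5) = 5568.2 kJ/min
Energy balance on cold side (adiabatic exchanger): Q = ṁ_c·Cp_c·(T_c,out − T_c,in)
ṁ_c = 5568.2 / [1.84 × (44.9 − 23.5)] = 141.41 kg/min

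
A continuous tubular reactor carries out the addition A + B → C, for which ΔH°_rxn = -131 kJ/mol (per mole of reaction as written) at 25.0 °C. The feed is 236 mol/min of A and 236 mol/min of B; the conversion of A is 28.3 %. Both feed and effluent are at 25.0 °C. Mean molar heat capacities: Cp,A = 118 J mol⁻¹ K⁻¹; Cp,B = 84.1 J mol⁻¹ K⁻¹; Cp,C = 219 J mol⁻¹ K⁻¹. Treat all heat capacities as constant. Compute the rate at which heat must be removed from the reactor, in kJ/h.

Q_out = 525000 kJ/h

Extent of reaction ξ = 0.283 × 236 = 66.788 mol/min
Reaction term: ξ·ΔH°_rxn = 66.788 × -131 = -8749.2 kJ/min
Q = ΔH = -8749.2 kJ/min = -145.82 kW
Heat removed = 524950 kJ/h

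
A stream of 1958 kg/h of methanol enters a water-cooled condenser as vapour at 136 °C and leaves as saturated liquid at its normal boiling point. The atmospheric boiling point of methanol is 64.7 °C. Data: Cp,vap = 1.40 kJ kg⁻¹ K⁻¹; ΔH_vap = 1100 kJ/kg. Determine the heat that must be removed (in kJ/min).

Q_c = 39200 kJ/min

vapour 136→64.7 °C: -99.82 kJ/kg
condensation at 64.7 °C: -1100 kJ/kg
Δh = -99.82 + -1100 = -1199.8 kJ/kg
Q = ṁ·Δh = 1958 kg/h × -1199.8 kJ/kg = -2.3492e+06 kJ/h
|Q| = 652.57 kW = 39154 kJ/min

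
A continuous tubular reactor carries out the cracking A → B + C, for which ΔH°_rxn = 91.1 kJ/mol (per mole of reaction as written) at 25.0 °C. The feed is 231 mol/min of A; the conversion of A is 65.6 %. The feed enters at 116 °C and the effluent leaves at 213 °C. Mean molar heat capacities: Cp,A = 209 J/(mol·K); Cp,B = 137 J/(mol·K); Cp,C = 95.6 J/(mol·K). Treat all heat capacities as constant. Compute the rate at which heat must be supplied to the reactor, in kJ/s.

Extent of reaction ξ = 0.656 × 231 = 151.54 mol/min
Reaction term: ξ·ΔH°_rxn = 151.54 × 91.1 = 13805 kJ/min
Sensible, feed 116→25 °C: -4393.4 kJ/min
Outlet flows (mol/min): A 79.464, B 151.54, C 151.54
Sensible, products 25→213 °C: 9748.8 kJ/min
Q = ΔH = 19160 kJ/min = 319.34 kW
Heat supplied = 319.34 kJ/s

Q_in = 319 kJ/s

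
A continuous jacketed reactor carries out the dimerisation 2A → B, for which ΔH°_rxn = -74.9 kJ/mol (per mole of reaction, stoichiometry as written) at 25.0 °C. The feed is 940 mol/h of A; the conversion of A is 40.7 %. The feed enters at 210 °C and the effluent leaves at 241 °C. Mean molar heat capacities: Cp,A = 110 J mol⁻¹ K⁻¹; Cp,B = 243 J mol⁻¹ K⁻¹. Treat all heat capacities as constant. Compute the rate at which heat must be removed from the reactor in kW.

Q_out = 2.83 kW

Extent of reaction ξ = 0.407 × 940 / 2 = 191.29 mol/h
Reaction term: ξ·ΔH°_rxn = 191.29 × -74.9 = -14328 kJ/h
Sensible, feed 210→25 °C: -19129 kJ/h
Outlet flows (mol/h): A 557.42, B 191.29
Sensible, products 25→241 °C: 23285 kJ/h
Q = ΔH = -10172 kJ/h = -2.8255 kW
Heat removed = 2.8255 kW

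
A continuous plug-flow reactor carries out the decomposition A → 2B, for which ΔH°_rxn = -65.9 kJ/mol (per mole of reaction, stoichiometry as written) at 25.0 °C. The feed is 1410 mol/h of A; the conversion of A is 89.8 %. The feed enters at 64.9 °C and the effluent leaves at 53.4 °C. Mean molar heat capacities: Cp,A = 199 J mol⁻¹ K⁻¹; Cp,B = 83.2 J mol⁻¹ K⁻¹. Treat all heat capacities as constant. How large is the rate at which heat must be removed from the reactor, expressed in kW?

Q_out = 24.4 kW

Extent of reaction ξ = 0.898 × 1410 = 1266.2 mol/h
Reaction term: ξ·ΔH°_rxn = 1266.2 × -65.9 = -83441 kJ/h
Sensible, feed 64.9→25 °C: -11196 kJ/h
Outlet flows (mol/h): A 143.82, B 2532.4
Sensible, products 25→53.4 °C: 6796.5 kJ/h
Q = ΔH = -87840 kJ/h = -24.4 kW
Heat removed = 24.4 kW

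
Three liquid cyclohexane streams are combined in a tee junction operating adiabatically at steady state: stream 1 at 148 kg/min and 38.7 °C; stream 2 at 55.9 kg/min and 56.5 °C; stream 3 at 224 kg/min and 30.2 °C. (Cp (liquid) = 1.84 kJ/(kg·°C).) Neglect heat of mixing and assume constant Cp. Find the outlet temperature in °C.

T_out = 36.6 °C

Energy balance with Q = 0: Σ ṁᵢCp,ᵢ(T_out − Tᵢ) = 0
T_out = Σ ṁᵢCp,ᵢTᵢ / Σ ṁᵢCp,ᵢ
      = 28797 / 787.34 = 36.576 °C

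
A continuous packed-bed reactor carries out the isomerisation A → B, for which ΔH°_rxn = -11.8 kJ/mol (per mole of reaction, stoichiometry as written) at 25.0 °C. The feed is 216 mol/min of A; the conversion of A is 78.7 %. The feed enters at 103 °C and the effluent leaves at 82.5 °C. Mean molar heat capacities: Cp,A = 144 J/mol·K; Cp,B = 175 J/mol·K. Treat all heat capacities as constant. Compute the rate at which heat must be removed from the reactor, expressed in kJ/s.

Extent of reaction ξ = 0.787 × 216 = 169.99 mol/min
Reaction term: ξ·ΔH°_rxn = 169.99 × -11.8 = -2005.9 kJ/min
Sensible, feed 103→25 °C: -2426.1 kJ/min
Outlet flows (mol/min): A 46.008, B 169.99
Sensible, products 25→82.5 °C: 2091.5 kJ/min
Q = ΔH = -2340.5 kJ/min = -39.009 kW
Heat removed = 39.009 kJ/s

Q_out = 39.0 kJ/s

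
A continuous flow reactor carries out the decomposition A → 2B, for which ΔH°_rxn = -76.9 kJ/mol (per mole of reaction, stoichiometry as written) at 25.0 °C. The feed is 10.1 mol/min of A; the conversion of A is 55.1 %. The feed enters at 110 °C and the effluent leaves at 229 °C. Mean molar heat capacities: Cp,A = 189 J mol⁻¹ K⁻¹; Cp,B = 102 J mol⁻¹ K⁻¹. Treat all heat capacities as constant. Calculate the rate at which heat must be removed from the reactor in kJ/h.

Q_out = 11000 kJ/h

Extent of reaction ξ = 0.551 × 10.1 = 5.5651 mol/min
Reaction term: ξ·ΔH°_rxn = 5.5651 × -76.9 = -427.96 kJ/min
Sensible, feed 110→25 °C: -162.26 kJ/min
Outlet flows (mol/min): A 4.5349, B 11.13
Sensible, products 25→229 °C: 406.44 kJ/min
Q = ΔH = -183.77 kJ/min = -3.0628 kW
Heat removed = 11026 kJ/h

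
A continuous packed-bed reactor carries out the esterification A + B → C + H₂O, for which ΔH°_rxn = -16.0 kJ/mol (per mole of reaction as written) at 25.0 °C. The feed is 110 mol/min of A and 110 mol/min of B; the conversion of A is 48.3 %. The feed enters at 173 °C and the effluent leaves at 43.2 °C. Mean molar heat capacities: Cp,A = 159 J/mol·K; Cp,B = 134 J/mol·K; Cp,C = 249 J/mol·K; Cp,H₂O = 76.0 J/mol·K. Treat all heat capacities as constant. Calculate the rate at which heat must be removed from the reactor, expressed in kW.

Extent of reaction ξ = 0.483 × 110 = 53.13 mol/min
Reaction term: ξ·ΔH°_rxn = 53.13 × -16.0 = -850.08 kJ/min
Sensible, feed 173→25 °C: -4770 kJ/min
Outlet flows (mol/min): A 56.87, B 56.87, C 53.13, H₂O 53.13
Sensible, products 25→43.2 °C: 617.53 kJ/min
Q = ΔH = -5002.6 kJ/min = -83.377 kW
Heat removed = 83.377 kW

Q_out = 83.4 kW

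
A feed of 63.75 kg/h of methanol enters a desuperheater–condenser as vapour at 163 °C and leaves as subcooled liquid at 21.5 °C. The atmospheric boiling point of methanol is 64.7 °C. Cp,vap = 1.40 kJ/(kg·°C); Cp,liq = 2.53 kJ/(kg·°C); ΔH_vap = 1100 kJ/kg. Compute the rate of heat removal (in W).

vapour 163→64.7 °C: -137.62 kJ/kg
condensation at 64.7 °C: -1100 kJ/kg
liquid 64.7→21.5 °C: -109.3 kJ/kg
Δh = -137.62 + -1100 + -109.3 = -1346.9 kJ/kg
Q = ṁ·Δh = 63.75 kg/h × -1346.9 kJ/kg = -85866 kJ/h
|Q| = 23.852 kW = 23852 W

Q_c = 23900 W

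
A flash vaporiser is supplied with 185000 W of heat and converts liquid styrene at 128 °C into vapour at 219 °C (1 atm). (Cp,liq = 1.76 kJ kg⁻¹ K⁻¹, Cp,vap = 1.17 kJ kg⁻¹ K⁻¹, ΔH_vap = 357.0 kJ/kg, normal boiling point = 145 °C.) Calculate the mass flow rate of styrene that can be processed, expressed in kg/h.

Δh = 1.76×(145−128) + 357.0 + 1.17×(219−145) = 473.5 kJ/kg
Q = 185000 W = 185 kJ/s = 666000 kJ/h
ṁ = Q/Δh = 666000 / 473.5 = 1406.5 kg/h

ṁ = 1410 kg/h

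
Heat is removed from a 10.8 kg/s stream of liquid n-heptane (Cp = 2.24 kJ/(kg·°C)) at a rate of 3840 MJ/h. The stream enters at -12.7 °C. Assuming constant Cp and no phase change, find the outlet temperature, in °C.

T_out = -56.8 °C

Q = 3840 MJ/h = 1066.7 kJ/s
ΔT = Q/(ṁ·Cp) = 1066.7/(10.8×2.24) = 44.092 K
T_out = -12.7 − 44.092 = -56.792 °C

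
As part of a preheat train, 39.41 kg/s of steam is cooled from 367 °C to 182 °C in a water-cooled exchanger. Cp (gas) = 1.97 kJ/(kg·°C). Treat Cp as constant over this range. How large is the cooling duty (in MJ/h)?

Q_c = 51700 MJ/h

Q = ṁ·Cp·ΔT = 39.41 × 1.97 × (182 − 367) = -14363 kJ/s
Cooling duty = 51707 MJ/h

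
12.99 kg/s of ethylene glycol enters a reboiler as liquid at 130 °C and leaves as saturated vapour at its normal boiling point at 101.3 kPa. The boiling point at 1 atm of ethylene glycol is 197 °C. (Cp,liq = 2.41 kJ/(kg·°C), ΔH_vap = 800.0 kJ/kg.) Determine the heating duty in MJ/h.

liquid 130→197 °C: 161.47 kJ/kg
vaporisation at 197 °C: 800 kJ/kg
Δh = 161.47 + 800 = 961.47 kJ/kg
Q = ṁ·Δh = 12.99 kg/s × 961.47 kJ/kg = 12489 kJ/s
|Q| = 12489 kW = 44962 MJ/h

Q = 45000 MJ/h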